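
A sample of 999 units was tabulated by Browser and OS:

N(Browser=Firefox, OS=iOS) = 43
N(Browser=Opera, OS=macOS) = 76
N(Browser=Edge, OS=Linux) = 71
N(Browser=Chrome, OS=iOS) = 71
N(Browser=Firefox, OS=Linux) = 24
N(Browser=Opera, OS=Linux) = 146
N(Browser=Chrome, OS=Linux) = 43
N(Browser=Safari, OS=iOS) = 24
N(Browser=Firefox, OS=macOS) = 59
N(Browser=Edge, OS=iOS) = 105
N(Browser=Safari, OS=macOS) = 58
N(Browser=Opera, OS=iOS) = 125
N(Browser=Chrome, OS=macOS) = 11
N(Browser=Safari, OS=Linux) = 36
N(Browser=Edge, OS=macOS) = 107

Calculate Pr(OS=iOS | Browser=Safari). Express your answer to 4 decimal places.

Total with Browser=Safari: 58 + 36 + 24 = 118.
P(OS=iOS | Browser=Safari) = 24/118 = 0.2034.

0.2034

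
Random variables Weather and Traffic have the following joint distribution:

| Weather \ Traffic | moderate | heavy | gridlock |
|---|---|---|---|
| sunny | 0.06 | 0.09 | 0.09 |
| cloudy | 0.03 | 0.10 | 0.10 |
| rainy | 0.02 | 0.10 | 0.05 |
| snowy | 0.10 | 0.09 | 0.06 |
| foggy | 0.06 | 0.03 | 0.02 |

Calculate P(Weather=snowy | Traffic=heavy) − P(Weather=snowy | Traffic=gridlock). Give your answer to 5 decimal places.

0.03201

P(Traffic=heavy) = 0.09 + 0.10 + 0.10 + 0.09 + 0.03 = 0.41; P(Weather=snowy | Traffic=heavy) = 0.09/0.41 = 0.219512.
P(Traffic=gridlock) = 0.09 + 0.10 + 0.05 + 0.06 + 0.02 = 0.32; P(Weather=snowy | Traffic=gridlock) = 0.06/0.32 = 0.187500.
Difference = 0.03201.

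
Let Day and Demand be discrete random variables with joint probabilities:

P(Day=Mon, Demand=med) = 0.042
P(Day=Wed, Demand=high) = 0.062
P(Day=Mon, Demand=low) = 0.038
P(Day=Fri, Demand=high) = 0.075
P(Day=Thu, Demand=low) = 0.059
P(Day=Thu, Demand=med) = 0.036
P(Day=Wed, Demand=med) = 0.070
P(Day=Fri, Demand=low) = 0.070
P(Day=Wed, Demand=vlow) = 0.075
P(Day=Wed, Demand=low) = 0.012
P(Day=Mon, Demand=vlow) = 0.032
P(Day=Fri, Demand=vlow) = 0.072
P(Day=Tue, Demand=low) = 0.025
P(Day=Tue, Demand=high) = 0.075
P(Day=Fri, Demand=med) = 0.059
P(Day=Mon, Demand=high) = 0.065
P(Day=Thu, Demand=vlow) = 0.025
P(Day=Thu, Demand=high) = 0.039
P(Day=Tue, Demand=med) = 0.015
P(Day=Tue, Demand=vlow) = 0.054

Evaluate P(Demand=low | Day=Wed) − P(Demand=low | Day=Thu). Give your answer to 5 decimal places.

-0.31627

P(Day=Wed) = 0.075 + 0.012 + 0.070 + 0.062 = 0.219; P(Demand=low | Day=Wed) = 0.012/0.219 = 0.054795.
P(Day=Thu) = 0.025 + 0.059 + 0.036 + 0.039 = 0.159; P(Demand=low | Day=Thu) = 0.059/0.159 = 0.371069.
Difference = -0.31627.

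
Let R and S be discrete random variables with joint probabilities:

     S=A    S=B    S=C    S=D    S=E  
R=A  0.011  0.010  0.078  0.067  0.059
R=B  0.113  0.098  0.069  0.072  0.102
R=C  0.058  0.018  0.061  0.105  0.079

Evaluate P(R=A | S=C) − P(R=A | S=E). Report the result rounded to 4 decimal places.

P(S=C) = 0.078 + 0.069 + 0.061 = 0.208; P(R=A | S=C) = 0.078/0.208 = 0.37500.
P(S=E) = 0.059 + 0.102 + 0.079 = 0.240; P(R=A | S=E) = 0.059/0.240 = 0.24583.
Difference = 0.1292.

0.1292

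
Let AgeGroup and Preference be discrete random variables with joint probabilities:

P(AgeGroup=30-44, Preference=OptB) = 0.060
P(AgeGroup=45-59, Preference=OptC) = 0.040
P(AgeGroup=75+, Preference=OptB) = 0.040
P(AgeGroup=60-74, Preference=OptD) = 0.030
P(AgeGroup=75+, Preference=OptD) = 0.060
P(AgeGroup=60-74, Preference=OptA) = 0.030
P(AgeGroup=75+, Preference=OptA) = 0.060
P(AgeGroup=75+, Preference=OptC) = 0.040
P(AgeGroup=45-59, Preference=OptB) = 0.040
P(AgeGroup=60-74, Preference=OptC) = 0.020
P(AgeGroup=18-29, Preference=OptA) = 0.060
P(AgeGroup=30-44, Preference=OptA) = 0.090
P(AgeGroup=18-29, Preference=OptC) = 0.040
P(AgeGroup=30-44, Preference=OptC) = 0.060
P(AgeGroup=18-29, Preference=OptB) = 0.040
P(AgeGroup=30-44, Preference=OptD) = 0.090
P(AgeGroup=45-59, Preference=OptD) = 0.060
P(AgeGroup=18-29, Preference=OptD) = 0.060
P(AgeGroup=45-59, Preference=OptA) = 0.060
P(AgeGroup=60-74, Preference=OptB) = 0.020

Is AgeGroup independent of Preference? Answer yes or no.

Every cell satisfies P(AgeGroup,Preference) = P(AgeGroup)·P(Preference). For instance P(AgeGroup=60-74) = 0.100, P(Preference=OptC) = 0.200, and 0.100×0.200 = 0.020 matches the joint entry. So AgeGroup and Preference are independent.

yes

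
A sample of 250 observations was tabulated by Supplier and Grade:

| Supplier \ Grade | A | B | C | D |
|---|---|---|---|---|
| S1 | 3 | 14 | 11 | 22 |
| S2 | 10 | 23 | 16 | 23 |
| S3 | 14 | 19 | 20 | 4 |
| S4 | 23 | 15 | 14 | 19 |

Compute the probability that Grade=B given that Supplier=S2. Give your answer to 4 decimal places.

Total with Supplier=S2: 10 + 23 + 16 + 23 = 72.
P(Grade=B | Supplier=S2) = 23/72 = 0.3194.

0.3194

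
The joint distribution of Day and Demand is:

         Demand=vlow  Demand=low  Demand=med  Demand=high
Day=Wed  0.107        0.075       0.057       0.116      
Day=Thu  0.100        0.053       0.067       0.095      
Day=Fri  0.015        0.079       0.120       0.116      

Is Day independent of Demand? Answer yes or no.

P(Day=Fri) = 0.330 and P(Demand=vlow) = 0.222, so their product is 0.07326, but P(Day=Fri, Demand=vlow) = 0.015. Since these differ, Day and Demand are not independent.

no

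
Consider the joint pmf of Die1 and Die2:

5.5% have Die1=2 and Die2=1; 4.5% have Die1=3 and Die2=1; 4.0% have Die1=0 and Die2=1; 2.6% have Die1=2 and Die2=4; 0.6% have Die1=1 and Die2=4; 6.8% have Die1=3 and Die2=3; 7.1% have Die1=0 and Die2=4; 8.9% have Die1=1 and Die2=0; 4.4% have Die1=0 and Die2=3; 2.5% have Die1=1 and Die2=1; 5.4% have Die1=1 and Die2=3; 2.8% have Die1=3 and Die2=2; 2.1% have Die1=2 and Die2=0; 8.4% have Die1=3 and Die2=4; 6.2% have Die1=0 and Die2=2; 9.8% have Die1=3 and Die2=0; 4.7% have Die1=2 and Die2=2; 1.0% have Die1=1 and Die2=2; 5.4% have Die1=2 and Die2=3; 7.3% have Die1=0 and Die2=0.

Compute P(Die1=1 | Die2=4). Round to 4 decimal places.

0.0321

P(Die2=4) = 0.071 + 0.006 + 0.026 + 0.084 = 0.187.
P(Die1=1 | Die2=4) = 0.006/0.187 = 0.0321.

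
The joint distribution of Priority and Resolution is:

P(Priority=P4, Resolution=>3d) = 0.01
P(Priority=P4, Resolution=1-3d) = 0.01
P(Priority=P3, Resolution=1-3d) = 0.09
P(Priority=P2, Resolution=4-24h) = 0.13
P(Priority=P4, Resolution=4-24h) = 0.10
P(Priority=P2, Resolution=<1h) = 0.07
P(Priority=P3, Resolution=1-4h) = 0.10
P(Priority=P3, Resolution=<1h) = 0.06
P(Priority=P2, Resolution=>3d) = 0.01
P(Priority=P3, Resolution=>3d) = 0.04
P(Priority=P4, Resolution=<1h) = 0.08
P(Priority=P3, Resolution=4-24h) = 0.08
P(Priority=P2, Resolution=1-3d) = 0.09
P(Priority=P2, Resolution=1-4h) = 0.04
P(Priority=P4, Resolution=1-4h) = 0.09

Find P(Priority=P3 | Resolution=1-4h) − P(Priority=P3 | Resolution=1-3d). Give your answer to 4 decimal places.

P(Resolution=1-4h) = 0.04 + 0.10 + 0.09 = 0.23; P(Priority=P3 | Resolution=1-4h) = 0.10/0.23 = 0.43478.
P(Resolution=1-3d) = 0.09 + 0.09 + 0.01 = 0.19; P(Priority=P3 | Resolution=1-3d) = 0.09/0.19 = 0.47368.
Difference = -0.0389.

-0.0389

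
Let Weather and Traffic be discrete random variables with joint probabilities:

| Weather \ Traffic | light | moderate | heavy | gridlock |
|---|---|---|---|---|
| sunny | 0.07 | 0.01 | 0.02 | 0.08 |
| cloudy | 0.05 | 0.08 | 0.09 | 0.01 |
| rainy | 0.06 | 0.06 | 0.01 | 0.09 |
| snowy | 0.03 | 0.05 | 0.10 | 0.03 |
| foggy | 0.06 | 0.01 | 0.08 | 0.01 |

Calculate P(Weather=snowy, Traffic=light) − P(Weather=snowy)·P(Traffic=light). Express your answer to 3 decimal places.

-0.027

P(Weather=snowy) = 0.03 + 0.05 + 0.10 + 0.03 = 0.21.
P(Traffic=light) = 0.07 + 0.05 + 0.06 + 0.03 + 0.06 = 0.27.
P(Weather=snowy, Traffic=light) − P(Weather=snowy)P(Traffic=light) = 0.03 − 0.21×0.27 = -0.027.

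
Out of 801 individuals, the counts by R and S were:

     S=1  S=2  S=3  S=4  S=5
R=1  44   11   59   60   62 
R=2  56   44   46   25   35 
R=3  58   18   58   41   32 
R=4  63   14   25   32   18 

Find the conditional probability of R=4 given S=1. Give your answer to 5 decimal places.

Total with S=1: 44 + 56 + 58 + 63 = 221.
P(R=4 | S=1) = 63/221 = 0.28507.

0.28507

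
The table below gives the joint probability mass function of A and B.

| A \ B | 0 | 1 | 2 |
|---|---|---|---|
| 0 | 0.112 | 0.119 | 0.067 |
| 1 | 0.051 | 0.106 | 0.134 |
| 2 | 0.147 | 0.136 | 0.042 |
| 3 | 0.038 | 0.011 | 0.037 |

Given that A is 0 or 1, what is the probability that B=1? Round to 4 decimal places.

0.3820

P(A=0) = 0.112 + 0.119 + 0.067 = 0.298.
P(A=1) = 0.051 + 0.106 + 0.134 = 0.291.
P(A ∈ {0, 1}) = 0.298 + 0.291 = 0.589; P(B=1, A ∈ {0, 1}) = 0.119 + 0.106 = 0.225.
P(B=1 | A ∈ {0, 1}) = 0.225/0.589 = 0.3820.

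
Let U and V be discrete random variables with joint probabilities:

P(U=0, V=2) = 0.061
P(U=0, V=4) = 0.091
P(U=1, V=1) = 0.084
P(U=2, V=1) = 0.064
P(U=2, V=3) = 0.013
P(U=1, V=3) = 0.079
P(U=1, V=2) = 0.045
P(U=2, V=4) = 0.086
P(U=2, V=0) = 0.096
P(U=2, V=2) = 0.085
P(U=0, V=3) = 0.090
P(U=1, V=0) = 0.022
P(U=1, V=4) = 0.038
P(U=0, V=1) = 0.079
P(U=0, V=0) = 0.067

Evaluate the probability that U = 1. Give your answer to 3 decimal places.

0.268

P(U=1) = 0.022 + 0.084 + 0.045 + 0.079 + 0.038 = 0.268.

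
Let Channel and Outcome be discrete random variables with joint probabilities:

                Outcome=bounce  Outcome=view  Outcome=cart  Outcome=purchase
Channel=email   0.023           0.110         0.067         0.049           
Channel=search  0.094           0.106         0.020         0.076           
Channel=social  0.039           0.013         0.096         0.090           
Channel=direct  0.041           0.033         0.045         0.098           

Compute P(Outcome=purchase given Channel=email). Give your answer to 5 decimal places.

0.19679

P(Channel=email) = 0.023 + 0.110 + 0.067 + 0.049 = 0.249.
P(Outcome=purchase | Channel=email) = 0.049/0.249 = 0.19679.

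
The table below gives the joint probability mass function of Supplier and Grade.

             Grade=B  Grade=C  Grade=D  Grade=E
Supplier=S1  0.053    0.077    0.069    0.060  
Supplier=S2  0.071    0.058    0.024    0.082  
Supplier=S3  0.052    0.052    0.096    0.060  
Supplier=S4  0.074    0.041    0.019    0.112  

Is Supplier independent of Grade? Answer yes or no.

P(Supplier=S3) = 0.260 and P(Grade=D) = 0.208, so their product is 0.05408, but P(Supplier=S3, Grade=D) = 0.096. Since these differ, Supplier and Grade are not independent.

no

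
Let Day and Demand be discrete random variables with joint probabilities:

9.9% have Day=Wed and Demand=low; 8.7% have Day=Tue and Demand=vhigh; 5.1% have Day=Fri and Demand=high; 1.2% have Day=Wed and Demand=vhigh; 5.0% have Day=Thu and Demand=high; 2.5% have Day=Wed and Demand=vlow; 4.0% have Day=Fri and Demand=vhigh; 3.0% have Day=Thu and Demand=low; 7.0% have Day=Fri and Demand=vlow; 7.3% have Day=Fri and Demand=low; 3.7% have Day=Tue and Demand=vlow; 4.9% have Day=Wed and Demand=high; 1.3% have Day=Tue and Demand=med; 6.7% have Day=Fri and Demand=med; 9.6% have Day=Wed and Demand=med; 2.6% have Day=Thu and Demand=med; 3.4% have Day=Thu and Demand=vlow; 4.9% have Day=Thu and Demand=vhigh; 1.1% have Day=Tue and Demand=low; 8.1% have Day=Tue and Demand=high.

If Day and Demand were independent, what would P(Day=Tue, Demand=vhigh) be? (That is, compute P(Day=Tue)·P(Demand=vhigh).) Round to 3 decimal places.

P(Day=Tue) = 0.037 + 0.011 + 0.013 + 0.081 + 0.087 = 0.229.
P(Demand=vhigh) = 0.087 + 0.012 + 0.049 + 0.040 = 0.188.
Product: 0.229 × 0.188 = 0.043.

0.043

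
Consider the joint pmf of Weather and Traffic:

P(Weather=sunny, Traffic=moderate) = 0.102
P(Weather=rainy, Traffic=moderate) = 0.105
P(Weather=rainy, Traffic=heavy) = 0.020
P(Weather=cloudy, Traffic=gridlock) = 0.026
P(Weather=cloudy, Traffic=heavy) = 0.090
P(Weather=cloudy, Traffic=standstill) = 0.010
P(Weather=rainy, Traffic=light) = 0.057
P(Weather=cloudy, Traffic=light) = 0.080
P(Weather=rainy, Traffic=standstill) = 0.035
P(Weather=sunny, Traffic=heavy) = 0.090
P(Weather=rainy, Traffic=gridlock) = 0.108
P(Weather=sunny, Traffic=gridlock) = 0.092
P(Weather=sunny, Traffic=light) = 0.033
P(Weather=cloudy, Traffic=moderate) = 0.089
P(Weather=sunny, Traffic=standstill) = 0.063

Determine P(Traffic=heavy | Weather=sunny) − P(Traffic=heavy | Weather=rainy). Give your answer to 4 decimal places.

P(Weather=sunny) = 0.033 + 0.102 + 0.090 + 0.092 + 0.063 = 0.380; P(Traffic=heavy | Weather=sunny) = 0.090/0.380 = 0.23684.
P(Weather=rainy) = 0.057 + 0.105 + 0.020 + 0.108 + 0.035 = 0.325; P(Traffic=heavy | Weather=rainy) = 0.020/0.325 = 0.06154.
Difference = 0.1753.

0.1753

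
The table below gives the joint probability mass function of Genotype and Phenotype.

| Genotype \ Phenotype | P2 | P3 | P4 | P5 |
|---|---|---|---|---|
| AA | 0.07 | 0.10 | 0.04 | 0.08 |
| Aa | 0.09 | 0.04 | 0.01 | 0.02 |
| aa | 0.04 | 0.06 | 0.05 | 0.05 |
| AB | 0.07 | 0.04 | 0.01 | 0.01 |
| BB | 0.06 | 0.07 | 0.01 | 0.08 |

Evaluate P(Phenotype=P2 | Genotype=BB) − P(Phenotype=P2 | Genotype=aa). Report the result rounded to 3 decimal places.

P(Genotype=BB) = 0.06 + 0.07 + 0.01 + 0.08 = 0.22; P(Phenotype=P2 | Genotype=BB) = 0.06/0.22 = 0.2727.
P(Genotype=aa) = 0.04 + 0.06 + 0.05 + 0.05 = 0.20; P(Phenotype=P2 | Genotype=aa) = 0.04/0.20 = 0.2000.
Difference = 0.073.

0.073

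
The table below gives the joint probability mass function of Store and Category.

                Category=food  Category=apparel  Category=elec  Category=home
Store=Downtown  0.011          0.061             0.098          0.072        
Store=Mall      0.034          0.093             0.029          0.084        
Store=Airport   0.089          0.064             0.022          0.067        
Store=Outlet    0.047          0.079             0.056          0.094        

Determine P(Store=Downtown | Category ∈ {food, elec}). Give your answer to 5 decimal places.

P(Category=food) = 0.011 + 0.034 + 0.089 + 0.047 = 0.181.
P(Category=elec) = 0.098 + 0.029 + 0.022 + 0.056 = 0.205.
P(Category ∈ {food, elec}) = 0.181 + 0.205 = 0.386; P(Store=Downtown, Category ∈ {food, elec}) = 0.011 + 0.098 = 0.109.
P(Store=Downtown | Category ∈ {food, elec}) = 0.109/0.386 = 0.28238.

0.28238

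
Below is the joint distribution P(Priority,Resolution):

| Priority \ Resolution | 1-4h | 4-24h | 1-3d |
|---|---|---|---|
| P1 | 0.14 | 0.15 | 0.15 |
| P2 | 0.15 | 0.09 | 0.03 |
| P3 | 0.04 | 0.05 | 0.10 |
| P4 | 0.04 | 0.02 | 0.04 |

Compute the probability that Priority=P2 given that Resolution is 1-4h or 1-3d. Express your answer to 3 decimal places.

0.261

P(Resolution=1-4h) = 0.14 + 0.15 + 0.04 + 0.04 = 0.37.
P(Resolution=1-3d) = 0.15 + 0.03 + 0.10 + 0.04 = 0.32.
P(Resolution ∈ {1-4h, 1-3d}) = 0.37 + 0.32 = 0.69; P(Priority=P2, Resolution ∈ {1-4h, 1-3d}) = 0.15 + 0.03 = 0.18.
P(Priority=P2 | Resolution ∈ {1-4h, 1-3d}) = 0.18/0.69 = 0.261.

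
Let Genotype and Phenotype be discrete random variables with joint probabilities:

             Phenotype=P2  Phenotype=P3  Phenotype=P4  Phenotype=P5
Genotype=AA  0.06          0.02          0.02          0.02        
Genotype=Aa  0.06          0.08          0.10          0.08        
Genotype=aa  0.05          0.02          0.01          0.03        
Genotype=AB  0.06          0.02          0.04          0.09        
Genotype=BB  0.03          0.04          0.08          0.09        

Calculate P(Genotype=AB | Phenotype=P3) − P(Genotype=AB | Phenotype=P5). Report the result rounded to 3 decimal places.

-0.179

P(Phenotype=P3) = 0.02 + 0.08 + 0.02 + 0.02 + 0.04 = 0.18; P(Genotype=AB | Phenotype=P3) = 0.02/0.18 = 0.1111.
P(Phenotype=P5) = 0.02 + 0.08 + 0.03 + 0.09 + 0.09 = 0.31; P(Genotype=AB | Phenotype=P5) = 0.09/0.31 = 0.2903.
Difference = -0.179.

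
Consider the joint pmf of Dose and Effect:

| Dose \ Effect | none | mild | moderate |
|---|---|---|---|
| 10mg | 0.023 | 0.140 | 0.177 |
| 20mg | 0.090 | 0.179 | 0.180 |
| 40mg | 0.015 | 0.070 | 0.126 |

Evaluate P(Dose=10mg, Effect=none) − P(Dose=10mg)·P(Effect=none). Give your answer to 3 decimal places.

-0.021

P(Dose=10mg) = 0.023 + 0.140 + 0.177 = 0.340.
P(Effect=none) = 0.023 + 0.090 + 0.015 = 0.128.
P(Dose=10mg, Effect=none) − P(Dose=10mg)P(Effect=none) = 0.023 − 0.340×0.128 = -0.021.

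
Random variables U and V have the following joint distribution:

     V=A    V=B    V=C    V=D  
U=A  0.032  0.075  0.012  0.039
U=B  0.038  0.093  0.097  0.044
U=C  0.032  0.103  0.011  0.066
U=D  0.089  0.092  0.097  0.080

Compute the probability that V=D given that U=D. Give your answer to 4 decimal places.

0.2235

P(U=D) = 0.089 + 0.092 + 0.097 + 0.080 = 0.358.
P(V=D | U=D) = 0.080/0.358 = 0.2235.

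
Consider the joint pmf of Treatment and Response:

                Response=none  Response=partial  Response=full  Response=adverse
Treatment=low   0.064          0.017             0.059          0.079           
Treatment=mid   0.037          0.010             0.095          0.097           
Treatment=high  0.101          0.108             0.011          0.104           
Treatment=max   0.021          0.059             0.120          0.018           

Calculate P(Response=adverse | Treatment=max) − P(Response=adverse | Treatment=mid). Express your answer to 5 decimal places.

-0.32329

P(Treatment=max) = 0.021 + 0.059 + 0.120 + 0.018 = 0.218; P(Response=adverse | Treatment=max) = 0.018/0.218 = 0.082569.
P(Treatment=mid) = 0.037 + 0.010 + 0.095 + 0.097 = 0.239; P(Response=adverse | Treatment=mid) = 0.097/0.239 = 0.405858.
Difference = -0.32329.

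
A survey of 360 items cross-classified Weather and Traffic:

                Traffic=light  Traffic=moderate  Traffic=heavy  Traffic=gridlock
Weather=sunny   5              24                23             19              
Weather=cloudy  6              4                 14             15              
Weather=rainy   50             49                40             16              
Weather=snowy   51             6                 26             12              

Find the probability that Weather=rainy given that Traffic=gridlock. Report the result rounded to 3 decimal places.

0.258

Total with Traffic=gridlock: 19 + 15 + 16 + 12 = 62.
P(Weather=rainy | Traffic=gridlock) = 16/62 = 0.258.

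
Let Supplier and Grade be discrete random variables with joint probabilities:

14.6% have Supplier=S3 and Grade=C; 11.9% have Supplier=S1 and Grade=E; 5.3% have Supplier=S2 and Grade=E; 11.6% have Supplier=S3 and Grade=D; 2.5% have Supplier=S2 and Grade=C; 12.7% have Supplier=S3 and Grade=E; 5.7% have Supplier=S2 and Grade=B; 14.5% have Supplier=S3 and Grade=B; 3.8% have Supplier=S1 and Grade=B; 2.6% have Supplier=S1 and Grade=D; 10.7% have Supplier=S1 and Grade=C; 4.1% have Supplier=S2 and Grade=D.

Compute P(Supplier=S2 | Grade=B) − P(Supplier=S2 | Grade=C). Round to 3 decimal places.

0.148

P(Grade=B) = 0.038 + 0.057 + 0.145 = 0.240; P(Supplier=S2 | Grade=B) = 0.057/0.240 = 0.2375.
P(Grade=C) = 0.107 + 0.025 + 0.146 = 0.278; P(Supplier=S2 | Grade=C) = 0.025/0.278 = 0.0899.
Difference = 0.148.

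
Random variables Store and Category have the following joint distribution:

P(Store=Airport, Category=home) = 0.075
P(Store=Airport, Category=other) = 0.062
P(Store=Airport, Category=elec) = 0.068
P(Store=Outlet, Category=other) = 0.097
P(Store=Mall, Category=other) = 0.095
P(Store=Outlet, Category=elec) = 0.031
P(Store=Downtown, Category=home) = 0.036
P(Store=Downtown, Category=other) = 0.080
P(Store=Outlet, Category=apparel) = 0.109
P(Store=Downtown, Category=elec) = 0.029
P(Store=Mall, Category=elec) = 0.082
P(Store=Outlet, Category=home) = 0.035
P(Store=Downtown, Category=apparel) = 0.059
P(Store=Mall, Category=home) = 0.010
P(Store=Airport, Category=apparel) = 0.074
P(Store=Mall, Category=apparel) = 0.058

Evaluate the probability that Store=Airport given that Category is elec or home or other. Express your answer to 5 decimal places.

P(Category=elec) = 0.029 + 0.082 + 0.068 + 0.031 = 0.210.
P(Category=home) = 0.036 + 0.010 + 0.075 + 0.035 = 0.156.
P(Category=other) = 0.080 + 0.095 + 0.062 + 0.097 = 0.334.
P(Category ∈ {elec, home, other}) = 0.210 + 0.156 + 0.334 = 0.700; P(Store=Airport, Category ∈ {elec, home, other}) = 0.068 + 0.075 + 0.062 = 0.205.
P(Store=Airport | Category ∈ {elec, home, other}) = 0.205/0.700 = 0.29286.

0.29286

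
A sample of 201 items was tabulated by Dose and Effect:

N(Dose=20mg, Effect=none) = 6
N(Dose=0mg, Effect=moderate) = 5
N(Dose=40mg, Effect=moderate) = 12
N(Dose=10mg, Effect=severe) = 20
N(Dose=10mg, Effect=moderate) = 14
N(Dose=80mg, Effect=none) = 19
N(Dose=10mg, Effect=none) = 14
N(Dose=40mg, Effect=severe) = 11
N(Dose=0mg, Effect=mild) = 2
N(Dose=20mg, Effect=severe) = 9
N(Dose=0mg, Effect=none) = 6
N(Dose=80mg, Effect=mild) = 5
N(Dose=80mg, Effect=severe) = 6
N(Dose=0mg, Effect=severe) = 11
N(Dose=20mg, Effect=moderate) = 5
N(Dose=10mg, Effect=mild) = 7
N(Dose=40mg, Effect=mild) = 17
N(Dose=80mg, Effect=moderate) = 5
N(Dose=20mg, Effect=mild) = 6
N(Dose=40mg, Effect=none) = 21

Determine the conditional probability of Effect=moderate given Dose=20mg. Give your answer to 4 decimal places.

Total with Dose=20mg: 6 + 6 + 5 + 9 = 26.
P(Effect=moderate | Dose=20mg) = 5/26 = 0.1923.

0.1923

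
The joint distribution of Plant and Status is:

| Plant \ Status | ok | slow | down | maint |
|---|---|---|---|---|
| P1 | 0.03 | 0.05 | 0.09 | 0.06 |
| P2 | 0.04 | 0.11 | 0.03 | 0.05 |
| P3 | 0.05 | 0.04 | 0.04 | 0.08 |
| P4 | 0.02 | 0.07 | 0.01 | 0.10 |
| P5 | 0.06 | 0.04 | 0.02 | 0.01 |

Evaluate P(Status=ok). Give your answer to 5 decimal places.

0.20000

P(Status=ok) = 0.03 + 0.04 + 0.05 + 0.02 + 0.06 = 0.20.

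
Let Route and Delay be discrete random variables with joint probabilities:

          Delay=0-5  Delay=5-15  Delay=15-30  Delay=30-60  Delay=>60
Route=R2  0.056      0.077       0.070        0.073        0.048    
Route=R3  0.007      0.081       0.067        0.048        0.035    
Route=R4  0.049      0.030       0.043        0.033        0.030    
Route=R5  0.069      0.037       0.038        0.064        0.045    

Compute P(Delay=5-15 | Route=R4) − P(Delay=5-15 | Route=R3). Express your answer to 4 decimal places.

-0.1782

P(Route=R4) = 0.049 + 0.030 + 0.043 + 0.033 + 0.030 = 0.185; P(Delay=5-15 | Route=R4) = 0.030/0.185 = 0.16216.
P(Route=R3) = 0.007 + 0.081 + 0.067 + 0.048 + 0.035 = 0.238; P(Delay=5-15 | Route=R3) = 0.081/0.238 = 0.34034.
Difference = -0.1782.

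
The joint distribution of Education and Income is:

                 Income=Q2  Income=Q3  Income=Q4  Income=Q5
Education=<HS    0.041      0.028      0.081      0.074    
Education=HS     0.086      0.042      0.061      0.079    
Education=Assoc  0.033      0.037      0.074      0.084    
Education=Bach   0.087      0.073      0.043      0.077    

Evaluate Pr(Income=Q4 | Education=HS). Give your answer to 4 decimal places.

P(Education=HS) = 0.086 + 0.042 + 0.061 + 0.079 = 0.268.
P(Income=Q4 | Education=HS) = 0.061/0.268 = 0.2276.

0.2276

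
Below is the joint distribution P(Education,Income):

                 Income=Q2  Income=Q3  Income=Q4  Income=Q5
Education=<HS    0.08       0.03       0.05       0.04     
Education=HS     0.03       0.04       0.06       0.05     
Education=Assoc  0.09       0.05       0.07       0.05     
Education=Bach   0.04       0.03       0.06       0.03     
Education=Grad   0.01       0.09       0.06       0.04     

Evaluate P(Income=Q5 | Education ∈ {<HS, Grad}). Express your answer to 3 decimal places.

0.200

P(Education=<HS) = 0.08 + 0.03 + 0.05 + 0.04 = 0.20.
P(Education=Grad) = 0.01 + 0.09 + 0.06 + 0.04 = 0.20.
P(Education ∈ {<HS, Grad}) = 0.20 + 0.20 = 0.40; P(Income=Q5, Education ∈ {<HS, Grad}) = 0.04 + 0.04 = 0.08.
P(Income=Q5 | Education ∈ {<HS, Grad}) = 0.08/0.40 = 0.200.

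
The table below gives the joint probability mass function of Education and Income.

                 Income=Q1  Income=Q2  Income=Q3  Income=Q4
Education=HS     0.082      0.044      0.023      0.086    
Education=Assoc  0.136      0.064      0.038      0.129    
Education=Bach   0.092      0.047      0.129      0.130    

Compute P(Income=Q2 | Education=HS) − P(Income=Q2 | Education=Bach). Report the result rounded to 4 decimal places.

0.0691

P(Education=HS) = 0.082 + 0.044 + 0.023 + 0.086 = 0.235; P(Income=Q2 | Education=HS) = 0.044/0.235 = 0.18723.
P(Education=Bach) = 0.092 + 0.047 + 0.129 + 0.130 = 0.398; P(Income=Q2 | Education=Bach) = 0.047/0.398 = 0.11809.
Difference = 0.0691.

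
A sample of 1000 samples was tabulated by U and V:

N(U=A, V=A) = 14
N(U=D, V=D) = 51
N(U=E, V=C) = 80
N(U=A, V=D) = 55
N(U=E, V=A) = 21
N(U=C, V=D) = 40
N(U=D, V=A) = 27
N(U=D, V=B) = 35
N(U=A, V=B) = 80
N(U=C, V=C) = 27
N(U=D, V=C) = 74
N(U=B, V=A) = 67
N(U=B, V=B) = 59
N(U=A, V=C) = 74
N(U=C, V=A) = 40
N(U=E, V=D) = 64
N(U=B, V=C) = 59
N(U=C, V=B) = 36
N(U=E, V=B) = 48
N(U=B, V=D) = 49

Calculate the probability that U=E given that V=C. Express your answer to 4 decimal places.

Total with V=C: 74 + 59 + 27 + 74 + 80 = 314.
P(U=E | V=C) = 80/314 = 0.2548.

0.2548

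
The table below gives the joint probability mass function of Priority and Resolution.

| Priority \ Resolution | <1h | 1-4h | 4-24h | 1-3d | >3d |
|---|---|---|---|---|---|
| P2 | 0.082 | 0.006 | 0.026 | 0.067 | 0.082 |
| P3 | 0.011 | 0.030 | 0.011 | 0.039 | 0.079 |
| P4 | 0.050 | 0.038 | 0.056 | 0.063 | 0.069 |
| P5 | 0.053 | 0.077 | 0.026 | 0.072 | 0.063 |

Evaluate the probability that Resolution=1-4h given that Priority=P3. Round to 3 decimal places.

0.176

P(Priority=P3) = 0.011 + 0.030 + 0.011 + 0.039 + 0.079 = 0.170.
P(Resolution=1-4h | Priority=P3) = 0.030/0.170 = 0.176.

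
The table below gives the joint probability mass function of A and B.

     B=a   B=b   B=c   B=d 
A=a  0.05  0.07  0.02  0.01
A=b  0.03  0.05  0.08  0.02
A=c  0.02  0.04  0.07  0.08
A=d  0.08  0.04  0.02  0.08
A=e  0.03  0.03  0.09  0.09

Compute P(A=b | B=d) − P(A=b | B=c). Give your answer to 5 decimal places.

-0.21429

P(B=d) = 0.01 + 0.02 + 0.08 + 0.08 + 0.09 = 0.28; P(A=b | B=d) = 0.02/0.28 = 0.071429.
P(B=c) = 0.02 + 0.08 + 0.07 + 0.02 + 0.09 = 0.28; P(A=b | B=c) = 0.08/0.28 = 0.285714.
Difference = -0.21429.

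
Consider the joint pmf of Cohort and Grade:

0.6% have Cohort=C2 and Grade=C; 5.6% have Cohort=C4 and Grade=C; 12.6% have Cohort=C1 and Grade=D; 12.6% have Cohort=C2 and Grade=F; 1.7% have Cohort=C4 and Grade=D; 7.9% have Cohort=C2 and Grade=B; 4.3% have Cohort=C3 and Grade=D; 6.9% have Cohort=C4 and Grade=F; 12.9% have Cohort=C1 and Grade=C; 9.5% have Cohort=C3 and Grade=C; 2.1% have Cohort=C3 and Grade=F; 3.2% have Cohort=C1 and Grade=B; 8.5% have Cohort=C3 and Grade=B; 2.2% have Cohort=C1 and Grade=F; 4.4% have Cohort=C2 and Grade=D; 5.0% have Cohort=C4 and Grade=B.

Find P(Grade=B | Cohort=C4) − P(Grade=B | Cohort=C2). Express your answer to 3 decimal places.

-0.049

P(Cohort=C4) = 0.050 + 0.056 + 0.017 + 0.069 = 0.192; P(Grade=B | Cohort=C4) = 0.050/0.192 = 0.2604.
P(Cohort=C2) = 0.079 + 0.006 + 0.044 + 0.126 = 0.255; P(Grade=B | Cohort=C2) = 0.079/0.255 = 0.3098.
Difference = -0.049.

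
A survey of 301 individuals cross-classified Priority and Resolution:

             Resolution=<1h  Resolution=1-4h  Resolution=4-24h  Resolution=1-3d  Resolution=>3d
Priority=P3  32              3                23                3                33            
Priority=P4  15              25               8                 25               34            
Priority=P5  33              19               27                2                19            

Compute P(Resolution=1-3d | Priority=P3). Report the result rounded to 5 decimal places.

Total with Priority=P3: 32 + 3 + 23 + 3 + 33 = 94.
P(Resolution=1-3d | Priority=P3) = 3/94 = 0.03191.

0.03191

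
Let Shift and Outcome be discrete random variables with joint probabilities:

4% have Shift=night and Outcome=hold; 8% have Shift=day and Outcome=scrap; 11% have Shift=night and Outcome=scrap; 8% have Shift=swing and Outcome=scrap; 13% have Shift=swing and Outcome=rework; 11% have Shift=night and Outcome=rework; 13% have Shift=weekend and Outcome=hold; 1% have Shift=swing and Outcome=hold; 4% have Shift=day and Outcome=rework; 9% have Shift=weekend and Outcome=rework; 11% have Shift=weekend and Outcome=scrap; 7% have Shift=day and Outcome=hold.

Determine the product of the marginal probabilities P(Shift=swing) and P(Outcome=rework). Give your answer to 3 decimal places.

P(Shift=swing) = 0.13 + 0.08 + 0.01 = 0.22.
P(Outcome=rework) = 0.04 + 0.13 + 0.11 + 0.09 = 0.37.
Product: 0.22 × 0.37 = 0.081.

0.081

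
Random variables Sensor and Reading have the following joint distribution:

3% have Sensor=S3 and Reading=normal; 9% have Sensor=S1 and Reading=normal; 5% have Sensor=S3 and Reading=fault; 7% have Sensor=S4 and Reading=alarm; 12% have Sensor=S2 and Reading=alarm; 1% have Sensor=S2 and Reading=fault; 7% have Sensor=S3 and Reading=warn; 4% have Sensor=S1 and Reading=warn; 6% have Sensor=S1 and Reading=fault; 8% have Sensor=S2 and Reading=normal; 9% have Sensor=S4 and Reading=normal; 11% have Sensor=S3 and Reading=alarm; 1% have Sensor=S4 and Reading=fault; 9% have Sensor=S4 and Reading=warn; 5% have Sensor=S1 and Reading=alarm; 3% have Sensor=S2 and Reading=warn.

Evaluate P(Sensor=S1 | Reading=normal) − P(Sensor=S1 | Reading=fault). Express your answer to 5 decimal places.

P(Reading=normal) = 0.09 + 0.08 + 0.03 + 0.09 = 0.29; P(Sensor=S1 | Reading=normal) = 0.09/0.29 = 0.310345.
P(Reading=fault) = 0.06 + 0.01 + 0.05 + 0.01 = 0.13; P(Sensor=S1 | Reading=fault) = 0.06/0.13 = 0.461538.
Difference = -0.15119.

-0.15119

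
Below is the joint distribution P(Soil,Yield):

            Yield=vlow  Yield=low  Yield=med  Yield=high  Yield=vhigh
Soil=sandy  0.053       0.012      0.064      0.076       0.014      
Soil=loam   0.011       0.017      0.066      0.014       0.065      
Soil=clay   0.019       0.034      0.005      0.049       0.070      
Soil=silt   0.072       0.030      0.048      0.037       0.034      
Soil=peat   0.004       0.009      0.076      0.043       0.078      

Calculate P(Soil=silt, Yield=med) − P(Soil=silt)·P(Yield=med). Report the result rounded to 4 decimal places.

-0.0092

P(Soil=silt) = 0.072 + 0.030 + 0.048 + 0.037 + 0.034 = 0.221.
P(Yield=med) = 0.064 + 0.066 + 0.005 + 0.048 + 0.076 = 0.259.
P(Soil=silt, Yield=med) − P(Soil=silt)P(Yield=med) = 0.048 − 0.221×0.259 = -0.0092.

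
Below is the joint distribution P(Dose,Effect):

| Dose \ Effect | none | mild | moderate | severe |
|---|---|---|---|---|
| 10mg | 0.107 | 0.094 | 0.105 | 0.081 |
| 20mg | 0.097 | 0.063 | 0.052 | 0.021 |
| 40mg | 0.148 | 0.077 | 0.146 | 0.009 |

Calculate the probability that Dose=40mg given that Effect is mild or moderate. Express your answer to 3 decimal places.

P(Effect=mild) = 0.094 + 0.063 + 0.077 = 0.234.
P(Effect=moderate) = 0.105 + 0.052 + 0.146 = 0.303.
P(Effect ∈ {mild, moderate}) = 0.234 + 0.303 = 0.537; P(Dose=40mg, Effect ∈ {mild, moderate}) = 0.077 + 0.146 = 0.223.
P(Dose=40mg | Effect ∈ {mild, moderate}) = 0.223/0.537 = 0.415.

0.415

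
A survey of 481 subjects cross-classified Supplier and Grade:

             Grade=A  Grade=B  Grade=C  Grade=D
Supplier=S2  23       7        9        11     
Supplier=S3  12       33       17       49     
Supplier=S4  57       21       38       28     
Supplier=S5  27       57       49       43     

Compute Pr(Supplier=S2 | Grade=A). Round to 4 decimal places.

Total with Grade=A: 23 + 12 + 57 + 27 = 119.
P(Supplier=S2 | Grade=A) = 23/119 = 0.1933.

0.1933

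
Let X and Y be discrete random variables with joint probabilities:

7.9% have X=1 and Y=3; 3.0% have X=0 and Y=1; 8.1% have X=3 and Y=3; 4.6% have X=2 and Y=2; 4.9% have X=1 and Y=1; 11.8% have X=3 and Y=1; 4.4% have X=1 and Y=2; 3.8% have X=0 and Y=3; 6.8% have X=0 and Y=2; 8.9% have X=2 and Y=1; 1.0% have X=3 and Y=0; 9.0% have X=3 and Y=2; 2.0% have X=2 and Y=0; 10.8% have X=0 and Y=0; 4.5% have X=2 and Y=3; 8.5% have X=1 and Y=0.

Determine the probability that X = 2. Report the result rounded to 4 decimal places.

0.2000

P(X=2) = 0.020 + 0.089 + 0.046 + 0.045 = 0.200.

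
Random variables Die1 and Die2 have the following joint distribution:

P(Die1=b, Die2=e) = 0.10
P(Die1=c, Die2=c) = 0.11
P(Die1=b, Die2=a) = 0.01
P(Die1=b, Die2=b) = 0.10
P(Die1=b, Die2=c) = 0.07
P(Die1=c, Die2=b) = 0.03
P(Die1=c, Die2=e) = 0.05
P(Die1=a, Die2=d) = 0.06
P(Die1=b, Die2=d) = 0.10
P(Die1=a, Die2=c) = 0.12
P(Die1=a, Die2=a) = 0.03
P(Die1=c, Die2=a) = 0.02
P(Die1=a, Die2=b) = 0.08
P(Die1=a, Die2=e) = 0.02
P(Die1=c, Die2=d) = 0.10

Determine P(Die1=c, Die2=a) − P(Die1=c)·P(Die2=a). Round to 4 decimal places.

P(Die1=c) = 0.02 + 0.03 + 0.11 + 0.10 + 0.05 = 0.31.
P(Die2=a) = 0.03 + 0.01 + 0.02 = 0.06.
P(Die1=c, Die2=a) − P(Die1=c)P(Die2=a) = 0.02 − 0.31×0.06 = 0.0014.

0.0014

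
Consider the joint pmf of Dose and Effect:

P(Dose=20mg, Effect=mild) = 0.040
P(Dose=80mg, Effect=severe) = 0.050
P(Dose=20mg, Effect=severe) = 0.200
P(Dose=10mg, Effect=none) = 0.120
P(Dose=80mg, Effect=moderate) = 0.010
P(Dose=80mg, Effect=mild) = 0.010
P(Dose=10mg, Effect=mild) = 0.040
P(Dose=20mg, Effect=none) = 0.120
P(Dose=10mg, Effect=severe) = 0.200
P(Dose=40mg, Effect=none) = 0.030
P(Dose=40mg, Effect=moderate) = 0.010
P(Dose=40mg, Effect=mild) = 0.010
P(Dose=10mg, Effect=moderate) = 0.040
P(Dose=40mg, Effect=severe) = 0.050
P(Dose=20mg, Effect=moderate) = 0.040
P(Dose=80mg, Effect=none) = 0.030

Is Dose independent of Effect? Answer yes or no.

yes

Every cell satisfies P(Dose,Effect) = P(Dose)·P(Effect). For instance P(Dose=80mg) = 0.100, P(Effect=severe) = 0.500, and 0.100×0.500 = 0.050 matches the joint entry. So Dose and Effect are independent.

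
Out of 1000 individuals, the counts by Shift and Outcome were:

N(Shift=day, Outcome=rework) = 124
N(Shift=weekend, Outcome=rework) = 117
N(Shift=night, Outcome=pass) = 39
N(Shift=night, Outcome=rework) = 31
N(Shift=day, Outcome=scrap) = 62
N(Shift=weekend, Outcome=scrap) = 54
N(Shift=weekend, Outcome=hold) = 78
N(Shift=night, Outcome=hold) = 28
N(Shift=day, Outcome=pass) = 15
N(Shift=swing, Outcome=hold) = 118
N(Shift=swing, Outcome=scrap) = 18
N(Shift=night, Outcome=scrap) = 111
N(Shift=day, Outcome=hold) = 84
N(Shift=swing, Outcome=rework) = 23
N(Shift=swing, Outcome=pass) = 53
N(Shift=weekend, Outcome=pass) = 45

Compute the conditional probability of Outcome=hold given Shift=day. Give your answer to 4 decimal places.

Total with Shift=day: 15 + 124 + 62 + 84 = 285.
P(Outcome=hold | Shift=day) = 84/285 = 0.2947.

0.2947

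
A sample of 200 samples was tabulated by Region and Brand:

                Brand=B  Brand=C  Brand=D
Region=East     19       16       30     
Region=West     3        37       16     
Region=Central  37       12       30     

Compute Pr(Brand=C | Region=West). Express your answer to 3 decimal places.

Total with Region=West: 3 + 37 + 16 = 56.
P(Brand=C | Region=West) = 37/56 = 0.661.

0.661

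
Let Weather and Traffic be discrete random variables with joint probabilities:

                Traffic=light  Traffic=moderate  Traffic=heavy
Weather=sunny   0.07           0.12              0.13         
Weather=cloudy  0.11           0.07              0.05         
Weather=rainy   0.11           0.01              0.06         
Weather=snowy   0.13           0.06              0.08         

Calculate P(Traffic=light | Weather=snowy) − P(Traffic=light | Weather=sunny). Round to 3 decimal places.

0.263

P(Weather=snowy) = 0.13 + 0.06 + 0.08 = 0.27; P(Traffic=light | Weather=snowy) = 0.13/0.27 = 0.4815.
P(Weather=sunny) = 0.07 + 0.12 + 0.13 = 0.32; P(Traffic=light | Weather=sunny) = 0.07/0.32 = 0.2188.
Difference = 0.263.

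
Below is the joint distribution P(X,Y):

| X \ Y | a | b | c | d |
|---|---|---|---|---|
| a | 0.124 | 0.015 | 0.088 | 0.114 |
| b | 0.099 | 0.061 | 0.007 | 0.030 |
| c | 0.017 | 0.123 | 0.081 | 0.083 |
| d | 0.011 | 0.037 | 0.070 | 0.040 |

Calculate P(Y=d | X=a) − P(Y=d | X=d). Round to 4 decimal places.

0.0811

P(X=a) = 0.124 + 0.015 + 0.088 + 0.114 = 0.341; P(Y=d | X=a) = 0.114/0.341 = 0.33431.
P(X=d) = 0.011 + 0.037 + 0.070 + 0.040 = 0.158; P(Y=d | X=d) = 0.040/0.158 = 0.25316.
Difference = 0.0811.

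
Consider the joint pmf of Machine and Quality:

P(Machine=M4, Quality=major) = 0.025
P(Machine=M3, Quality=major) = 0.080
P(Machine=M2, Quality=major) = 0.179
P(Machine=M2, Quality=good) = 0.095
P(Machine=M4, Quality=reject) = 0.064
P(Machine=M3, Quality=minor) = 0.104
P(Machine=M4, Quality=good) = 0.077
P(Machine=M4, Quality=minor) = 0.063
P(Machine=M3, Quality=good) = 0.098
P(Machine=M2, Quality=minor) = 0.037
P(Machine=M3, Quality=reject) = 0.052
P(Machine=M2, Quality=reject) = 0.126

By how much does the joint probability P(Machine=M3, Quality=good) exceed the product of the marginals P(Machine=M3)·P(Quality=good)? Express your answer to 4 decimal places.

P(Machine=M3) = 0.098 + 0.104 + 0.080 + 0.052 = 0.334.
P(Quality=good) = 0.095 + 0.098 + 0.077 = 0.270.
P(Machine=M3, Quality=good) − P(Machine=M3)P(Quality=good) = 0.098 − 0.334×0.270 = 0.0078.

0.0078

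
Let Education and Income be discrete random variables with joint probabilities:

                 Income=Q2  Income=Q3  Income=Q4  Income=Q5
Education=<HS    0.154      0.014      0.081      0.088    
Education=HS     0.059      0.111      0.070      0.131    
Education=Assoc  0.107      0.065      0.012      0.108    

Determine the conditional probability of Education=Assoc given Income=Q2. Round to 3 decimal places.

P(Income=Q2) = 0.154 + 0.059 + 0.107 = 0.320.
P(Education=Assoc | Income=Q2) = 0.107/0.320 = 0.334.

0.334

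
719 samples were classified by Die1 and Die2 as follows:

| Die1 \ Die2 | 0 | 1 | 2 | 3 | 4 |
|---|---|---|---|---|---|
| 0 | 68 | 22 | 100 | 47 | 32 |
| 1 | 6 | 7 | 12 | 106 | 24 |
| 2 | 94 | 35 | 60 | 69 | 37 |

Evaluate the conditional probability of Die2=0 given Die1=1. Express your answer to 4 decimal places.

0.0387

Total with Die1=1: 6 + 7 + 12 + 106 + 24 = 155.
P(Die2=0 | Die1=1) = 6/155 = 0.0387.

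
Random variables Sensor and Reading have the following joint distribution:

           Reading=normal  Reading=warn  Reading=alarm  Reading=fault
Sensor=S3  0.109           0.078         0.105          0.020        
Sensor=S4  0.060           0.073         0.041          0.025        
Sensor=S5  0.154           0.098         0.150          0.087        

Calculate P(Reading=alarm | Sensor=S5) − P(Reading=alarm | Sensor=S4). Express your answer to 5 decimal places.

0.10072

P(Sensor=S5) = 0.154 + 0.098 + 0.150 + 0.087 = 0.489; P(Reading=alarm | Sensor=S5) = 0.150/0.489 = 0.306748.
P(Sensor=S4) = 0.060 + 0.073 + 0.041 + 0.025 = 0.199; P(Reading=alarm | Sensor=S4) = 0.041/0.199 = 0.206030.
Difference = 0.10072.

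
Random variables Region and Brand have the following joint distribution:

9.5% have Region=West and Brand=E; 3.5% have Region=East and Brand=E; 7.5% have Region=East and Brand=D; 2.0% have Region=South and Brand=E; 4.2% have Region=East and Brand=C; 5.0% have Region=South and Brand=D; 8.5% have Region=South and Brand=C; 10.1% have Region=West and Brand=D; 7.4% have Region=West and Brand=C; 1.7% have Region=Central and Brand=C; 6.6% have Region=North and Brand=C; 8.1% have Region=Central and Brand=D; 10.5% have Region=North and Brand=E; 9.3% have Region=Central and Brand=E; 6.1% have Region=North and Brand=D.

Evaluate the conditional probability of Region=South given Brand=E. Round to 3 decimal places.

0.057

P(Brand=E) = 0.105 + 0.020 + 0.035 + 0.095 + 0.093 = 0.348.
P(Region=South | Brand=E) = 0.020/0.348 = 0.057.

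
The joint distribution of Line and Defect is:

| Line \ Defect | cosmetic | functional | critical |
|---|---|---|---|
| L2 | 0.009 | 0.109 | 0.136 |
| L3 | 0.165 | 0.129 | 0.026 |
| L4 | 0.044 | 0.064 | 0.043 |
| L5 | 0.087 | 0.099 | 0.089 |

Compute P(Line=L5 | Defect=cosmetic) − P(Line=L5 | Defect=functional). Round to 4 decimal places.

P(Defect=cosmetic) = 0.009 + 0.165 + 0.044 + 0.087 = 0.305; P(Line=L5 | Defect=cosmetic) = 0.087/0.305 = 0.28525.
P(Defect=functional) = 0.109 + 0.129 + 0.064 + 0.099 = 0.401; P(Line=L5 | Defect=functional) = 0.099/0.401 = 0.24688.
Difference = 0.0384.

0.0384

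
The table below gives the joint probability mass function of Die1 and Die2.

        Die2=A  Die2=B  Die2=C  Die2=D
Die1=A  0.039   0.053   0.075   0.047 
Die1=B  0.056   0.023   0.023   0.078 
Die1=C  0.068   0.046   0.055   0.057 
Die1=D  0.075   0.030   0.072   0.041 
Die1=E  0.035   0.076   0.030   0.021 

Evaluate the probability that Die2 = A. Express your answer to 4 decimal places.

0.2730

P(Die2=A) = 0.039 + 0.056 + 0.068 + 0.075 + 0.035 = 0.273.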